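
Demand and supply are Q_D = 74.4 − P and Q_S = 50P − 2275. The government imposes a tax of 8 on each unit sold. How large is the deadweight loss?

In inverse form: demand P = 74.4 − Q, supply P = 45.5 + 0.02Q.
Competitive equilibrium: 74.4 − Q = 45.5 + 0.02Q → Q* = 28.3333, P* = 46.0667.
With the tax, the buyer price exceeds the seller price by 8: (74.4 − Q) − (45.5 + 0.02Q) = 8 → Q' = 20.4902.
ΔQ = 28.3333 − 20.4902 = 7.8431; the wedge equals the tax, 8.
The triangle = ½ × 7.8431 × 8 = 31.37.

31.37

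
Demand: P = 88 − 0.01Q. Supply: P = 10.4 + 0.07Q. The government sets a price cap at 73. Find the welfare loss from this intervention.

Competitive equilibrium: 88 − 0.01Q = 10.4 + 0.07Q → Q* = 970, P* = 78.3.
At the ceiling P = 73, quantity supplied = (73 − 10.4)/0.07 = 894.28571.
Willingness to pay at Q' = 894.28571: 88 − 0.01·894.28571 = 79.05714.
ΔQ = 970 − 894.28571 = 75.71429; wedge = 79.05714 − 73 = 6.05714.
The triangle = ½ × 75.71429 × 6.05714 = 229.31.

229.31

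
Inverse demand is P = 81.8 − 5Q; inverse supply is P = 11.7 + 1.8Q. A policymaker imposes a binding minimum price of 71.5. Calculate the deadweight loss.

Competitive equilibrium: 81.8 − 5Q = 11.7 + 1.8Q → Q* = 10.3088, P* = 30.2559.
At the floor P = 71.5, quantity demanded = (81.8 − 71.5)/5 = 2.06.
Sellers' marginal cost at Q' = 2.06: 11.7 + 1.8·2.06 = 15.408.
ΔQ = 10.3088 − 2.06 = 8.2488; wedge = 71.5 − 15.408 = 56.092.
Deadweight loss = ½ × 8.2488 × 56.092 = 231.35.

231.35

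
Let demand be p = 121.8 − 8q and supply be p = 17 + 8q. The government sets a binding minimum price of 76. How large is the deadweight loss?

Competitive equilibrium: 121.8 − 8q = 17 + 8q → q* = 6.55, p* = 69.4.
At the floor p = 76, quantity demanded = (121.8 − 76)/8 = 5.725.
Sellers' marginal cost at q' = 5.725: 17 + 8·5.725 = 62.8.
Δq = 6.55 − 5.725 = 0.825; wedge = 76 − 62.8 = 13.2.
Welfare loss = ½ × 0.825 × 13.2 = 5.445.

5.445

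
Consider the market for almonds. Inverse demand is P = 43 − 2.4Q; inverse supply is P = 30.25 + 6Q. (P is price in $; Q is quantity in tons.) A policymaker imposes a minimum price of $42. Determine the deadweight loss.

$5.09

Competitive equilibrium: 43 − 2.4Q = 30.25 + 6Q → Q* = 1.5179, P* = 39.3571.
At the floor P = 42, quantity demanded = (43 − 42)/2.4 = 0.4167.
Sellers' marginal cost at Q' = 0.4167: 30.25 + 6·0.4167 = 32.7502.
ΔQ = 1.5179 − 0.4167 = 1.1012; wedge = 42 − 32.7502 = 9.2498.
Welfare loss = ½ × 1.1012 × 9.2498 = $5.09.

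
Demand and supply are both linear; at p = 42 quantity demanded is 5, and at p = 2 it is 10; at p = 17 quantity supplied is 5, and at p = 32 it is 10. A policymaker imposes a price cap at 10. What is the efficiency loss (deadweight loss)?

Demand slope = (2 − 42)/(10 − 5) = −8, so p = 82 − 8q.
Supply slope = (32 − 17)/(10 − 5) = 3, so p = 2 + 3q.
Competitive equilibrium: 82 − 8q = 2 + 3q → q* = 7.27273, p* = 23.81818.
At the ceiling p = 10, quantity supplied = (10 − 2)/3 = 2.66667.
Willingness to pay at q' = 2.66667: 82 − 8·2.66667 = 60.66664.
Δq = 7.27273 − 2.66667 = 4.60606; wedge = 60.66664 − 10 = 50.66664.
Welfare loss = ½ × 4.60606 × 50.66664 = 116.69.

116.69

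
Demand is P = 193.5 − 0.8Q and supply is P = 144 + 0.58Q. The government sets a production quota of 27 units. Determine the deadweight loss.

54.28

Competitive equilibrium: 193.5 − 0.8Q = 144 + 0.58Q → Q* = 35.8696, P* = 164.8043.
At Q = 27: demand price = 193.5 − 0.8·27 = 171.9; supply price = 144 + 0.58·27 = 159.66.
ΔQ = 35.8696 − 27 = 8.8696; wedge = 171.9 − 159.66 = 12.24.
Welfare loss = ½ × 8.8696 × 12.24 = 54.28.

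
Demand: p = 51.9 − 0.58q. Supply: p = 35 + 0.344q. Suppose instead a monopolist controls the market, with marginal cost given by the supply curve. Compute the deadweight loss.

22.98

Competitive equilibrium: 51.9 − 0.58q = 35 + 0.344q → q* = 18.29, p* = 41.2918.
Marginal revenue: MR = 51.9 − 1.16q. Set MR = MC: 51.9 − 1.16q = 35 + 0.344q → q_m = 11.2367.
Price p_m = 51.9 − 0.58·11.2367 = 45.3827; MC(q_m) = 35 + 0.344·11.2367 = 38.8654.
Competitive q* = 18.29, so Δq = 7.0533; wedge = 45.3827 − 38.8654 = 6.5173.
DWL = ½ × 7.0533 × 6.5173 = 22.98.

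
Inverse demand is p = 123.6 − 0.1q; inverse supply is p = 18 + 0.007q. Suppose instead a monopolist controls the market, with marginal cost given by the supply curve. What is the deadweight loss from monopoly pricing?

12161.11

Competitive equilibrium: 123.6 − 0.1q = 18 + 0.007q → q* = 986.915888, p* = 24.908411.
Marginal revenue: MR = 123.6 − 0.2q. Set MR = MC: 123.6 − 0.2q = 18 + 0.007q → q_m = 510.144928.
Price p_m = 123.6 − 0.1·510.144928 = 72.585507; MC(q_m) = 18 + 0.007·510.144928 = 21.571014.
Competitive q* = 986.915888, so Δq = 476.77096; wedge = 72.585507 − 21.571014 = 51.014493.
DWL = ½ × 476.77096 × 51.014493 = 12161.11.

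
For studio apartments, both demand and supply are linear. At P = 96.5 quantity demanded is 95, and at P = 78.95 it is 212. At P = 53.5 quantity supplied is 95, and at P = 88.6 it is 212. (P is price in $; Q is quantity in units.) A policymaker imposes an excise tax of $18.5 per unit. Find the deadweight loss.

$380.28

Demand slope = (78.95 − 96.5)/(212 − 95) = −0.15, so P = 110.75 − 0.15Q.
Supply slope = (88.6 − 53.5)/(212 − 95) = 0.3, so P = 25 + 0.3Q.
Competitive equilibrium: 110.75 − 0.15Q = 25 + 0.3Q → Q* = 190.5556, P* = 82.1667.
With the tax, the buyer price exceeds the seller price by 18.5: (110.75 − 0.15Q) − (25 + 0.3Q) = 18.5 → Q' = 149.4444.
ΔQ = 190.5556 − 149.4444 = 41.1112; the wedge equals the tax, 18.5.
Welfare loss = ½ × 41.1112 × 18.5 = $380.28.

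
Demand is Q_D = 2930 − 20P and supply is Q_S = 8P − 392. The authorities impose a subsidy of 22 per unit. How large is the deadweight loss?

1382.86

In inverse form: demand P = 146.5 − 0.05Q, supply P = 49 + 0.125Q.
Competitive equilibrium: 146.5 − 0.05Q = 49 + 0.125Q → Q* = 557.1429, P* = 118.6429.
The subsidy lowers effective supply by 22: P = 27 + 0.125Q.
New quantity: 146.5 − 0.05Q = 27 + 0.125Q → Q' = 682.8571.
Overproduction ΔQ = 682.8571 − 557.1429 = 125.7142; wedge = subsidy = 22.
Welfare loss = ½ × 125.7142 × 22 = 1382.86.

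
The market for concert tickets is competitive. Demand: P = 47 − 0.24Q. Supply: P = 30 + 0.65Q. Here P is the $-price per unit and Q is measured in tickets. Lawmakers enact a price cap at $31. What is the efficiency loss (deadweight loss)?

$137.26

Competitive equilibrium: 47 − 0.24Q = 30 + 0.65Q → Q* = 19.1011, P* = 42.4157.
At the ceiling P = 31, quantity supplied = (31 − 30)/0.65 = 1.5385.
Willingness to pay at Q' = 1.5385: 47 − 0.24·1.5385 = 46.6308.
ΔQ = 19.1011 − 1.5385 = 17.5626; wedge = 46.6308 − 31 = 15.6308.
Welfare loss = ½ × 17.5626 × 15.6308 = $137.26.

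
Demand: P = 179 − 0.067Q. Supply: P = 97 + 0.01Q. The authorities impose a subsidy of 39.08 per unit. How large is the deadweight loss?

Competitive equilibrium: 179 − 0.067Q = 97 + 0.01Q → Q* = 1064.9351, P* = 107.6494.
The subsidy lowers effective supply by 39.08: P = 57.92 + 0.01Q.
New quantity: 179 − 0.067Q = 57.92 + 0.01Q → Q' = 1572.4675.
Overproduction ΔQ = 1572.4675 − 1064.9351 = 507.5324; wedge = subsidy = 39.08.
Deadweight loss = ½ × 507.5324 × 39.08 = 9917.18.

9917.18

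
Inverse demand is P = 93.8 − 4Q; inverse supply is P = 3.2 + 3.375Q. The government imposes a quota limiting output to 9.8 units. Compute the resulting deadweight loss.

Competitive equilibrium: 93.8 − 4Q = 3.2 + 3.375Q → Q* = 12.2847, P* = 44.661.
At Q = 9.8: demand price = 93.8 − 4·9.8 = 54.6; supply price = 3.2 + 3.375·9.8 = 36.275.
ΔQ = 12.2847 − 9.8 = 2.4847; wedge = 54.6 − 36.275 = 18.325.
Welfare loss = ½ × 2.4847 × 18.325 = 22.77.

22.77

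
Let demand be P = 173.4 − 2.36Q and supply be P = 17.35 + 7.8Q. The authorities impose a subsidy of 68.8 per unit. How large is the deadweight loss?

232.94

Competitive equilibrium: 173.4 − 2.36Q = 17.35 + 7.8Q → Q* = 15.3593, P* = 137.1522.
The subsidy lowers effective supply by 68.8: P = 7.8Q − 51.45.
New quantity: 173.4 − 2.36Q = 7.8Q − 51.45 → Q' = 22.1309.
Overproduction ΔQ = 22.1309 − 15.3593 = 6.7716; wedge = subsidy = 68.8.
Deadweight loss = ½ × 6.7716 × 68.8 = 232.94.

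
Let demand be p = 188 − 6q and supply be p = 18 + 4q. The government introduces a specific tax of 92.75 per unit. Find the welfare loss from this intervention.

Competitive equilibrium: 188 − 6q = 18 + 4q → q* = 17, p* = 86.
With the tax, the buyer price exceeds the seller price by 92.75: (188 − 6q) − (18 + 4q) = 92.75 → q' = 7.725.
Δq = 17 − 7.725 = 9.275; the wedge equals the tax, 92.75.
Welfare loss = ½ × 9.275 × 92.75 = 430.13.

430.13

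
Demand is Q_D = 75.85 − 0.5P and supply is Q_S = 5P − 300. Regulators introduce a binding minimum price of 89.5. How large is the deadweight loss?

123.17

In inverse form: demand P = 151.7 − 2Q, supply P = 60 + 0.2Q.
Competitive equilibrium: 151.7 − 2Q = 60 + 0.2Q → Q* = 41.6818, P* = 68.3364.
At the floor P = 89.5, quantity demanded = (151.7 − 89.5)/2 = 31.1.
Sellers' marginal cost at Q' = 31.1: 60 + 0.2·31.1 = 66.22.
ΔQ = 41.6818 − 31.1 = 10.5818; wedge = 89.5 − 66.22 = 23.28.
DWL = ½ × 10.5818 × 23.28 = 123.17.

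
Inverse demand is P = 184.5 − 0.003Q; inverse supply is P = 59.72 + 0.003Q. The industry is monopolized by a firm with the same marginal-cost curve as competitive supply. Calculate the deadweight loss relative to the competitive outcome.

Competitive equilibrium: 184.5 − 0.003Q = 59.72 + 0.003Q → Q* = 20796.66666667, P* = 122.11.
Marginal revenue: MR = 184.5 − 0.006Q. Set MR = MC: 184.5 − 0.006Q = 59.72 + 0.003Q → Q_m = 13864.44444444.
Price P_m = 184.5 − 0.003·13864.44444444 = 142.90666667; MC(Q_m) = 59.72 + 0.003·13864.44444444 = 101.31333333.
Competitive Q* = 20796.66666667, so ΔQ = 6932.22222223; wedge = 142.90666667 − 101.31333333 = 41.59333334.
Deadweight loss = ½ × 6932.22222223 × 41.59333334 = 144167.11.

144167.11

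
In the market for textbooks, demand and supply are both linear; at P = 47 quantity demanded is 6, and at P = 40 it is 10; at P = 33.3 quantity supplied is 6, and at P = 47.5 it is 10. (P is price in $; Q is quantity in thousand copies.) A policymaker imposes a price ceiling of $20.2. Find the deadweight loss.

Demand slope = (40 − 47)/(10 − 6) = −1.75, so P = 57.5 − 1.75Q.
Supply slope = (47.5 − 33.3)/(10 − 6) = 3.55, so P = 12 + 3.55Q.
Competitive equilibrium: 57.5 − 1.75Q = 12 + 3.55Q → Q* = 8.5849, P* = 42.4764.
At the ceiling P = 20.2, quantity supplied = (20.2 − 12)/3.55 = 2.3099.
Willingness to pay at Q' = 2.3099: 57.5 − 1.75·2.3099 = 53.4577.
ΔQ = 8.5849 − 2.3099 = 6.275; wedge = 53.4577 − 20.2 = 33.2577.
Deadweight loss = ½ × 6.275 × 33.2577 = $104.35 thousand.

$104.35 thousand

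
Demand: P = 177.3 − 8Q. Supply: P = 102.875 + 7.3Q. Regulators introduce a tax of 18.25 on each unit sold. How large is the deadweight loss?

10.88

Competitive equilibrium: 177.3 − 8Q = 102.875 + 7.3Q → Q* = 4.8644, P* = 138.385.
With the tax, the buyer price exceeds the seller price by 18.25: (177.3 − 8Q) − (102.875 + 7.3Q) = 18.25 → Q' = 3.6716.
ΔQ = 4.8644 − 3.6716 = 1.1928; the wedge equals the tax, 18.25.
The triangle = ½ × 1.1928 × 18.25 = 10.88.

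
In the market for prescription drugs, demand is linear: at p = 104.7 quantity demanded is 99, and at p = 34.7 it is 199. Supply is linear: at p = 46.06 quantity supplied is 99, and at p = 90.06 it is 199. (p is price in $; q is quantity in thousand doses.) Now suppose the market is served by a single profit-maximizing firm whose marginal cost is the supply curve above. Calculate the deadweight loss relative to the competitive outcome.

$1867.04 thousand

Demand slope = (34.7 − 104.7)/(199 − 99) = −0.7, so p = 174 − 0.7q.
Supply slope = (90.06 − 46.06)/(199 − 99) = 0.44, so p = 2.5 + 0.44q.
Competitive equilibrium: 174 − 0.7q = 2.5 + 0.44q → q* = 150.4386, p* = 68.693.
Marginal revenue: MR = 174 − 1.4q. Set MR = MC: 174 − 1.4q = 2.5 + 0.44q → q_m = 93.2065.
Price p_m = 174 − 0.7·93.2065 = 108.7555; MC(q_m) = 2.5 + 0.44·93.2065 = 43.5109.
Competitive q* = 150.4386, so Δq = 57.2321; wedge = 108.7555 − 43.5109 = 65.2446.
Deadweight loss = ½ × 57.2321 × 65.2446 = $1867.04 thousand.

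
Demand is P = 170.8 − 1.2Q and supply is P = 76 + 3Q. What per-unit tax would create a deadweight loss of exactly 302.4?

50.4

Competitive equilibrium: 170.8 − 1.2Q = 76 + 3Q → Q* = 22.5714, P* = 143.7143.
A tax t gives ΔQ = t/4.2 and wedge t, so DWL = t²/8.4.
t²/8.4 = 302.4 → t² = 2540.16 → t = 50.4.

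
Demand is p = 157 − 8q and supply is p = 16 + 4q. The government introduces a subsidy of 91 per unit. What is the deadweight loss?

345.04

Competitive equilibrium: 157 − 8q = 16 + 4q → q* = 11.75, p* = 63.
The subsidy lowers effective supply by 91: p = 4q − 75.
New quantity: 157 − 8q = 4q − 75 → q' = 19.3333.
Overproduction Δq = 19.3333 − 11.75 = 7.5833; wedge = subsidy = 91.
The triangle = ½ × 7.5833 × 91 = 345.04.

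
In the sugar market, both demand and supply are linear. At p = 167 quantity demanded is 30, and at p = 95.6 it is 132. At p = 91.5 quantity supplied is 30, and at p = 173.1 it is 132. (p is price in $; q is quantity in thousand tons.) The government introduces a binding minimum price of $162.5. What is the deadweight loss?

Demand slope = (95.6 − 167)/(132 − 30) = −0.7, so p = 188 − 0.7q.
Supply slope = (173.1 − 91.5)/(132 − 30) = 0.8, so p = 67.5 + 0.8q.
Competitive equilibrium: 188 − 0.7q = 67.5 + 0.8q → q* = 80.3333, p* = 131.7667.
At the floor p = 162.5, quantity demanded = (188 − 162.5)/0.7 = 36.4286.
Sellers' marginal cost at q' = 36.4286: 67.5 + 0.8·36.4286 = 96.6429.
Δq = 80.3333 − 36.4286 = 43.9047; wedge = 162.5 − 96.6429 = 65.8571.
Deadweight loss = ½ × 43.9047 × 65.8571 = $1445.72 thousand.

$1445.72 thousand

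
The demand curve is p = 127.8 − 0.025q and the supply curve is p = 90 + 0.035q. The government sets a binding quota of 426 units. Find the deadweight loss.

1248.48

Competitive equilibrium: 127.8 − 0.025q = 90 + 0.035q → q* = 630, p* = 112.05.
At q = 426: demand price = 127.8 − 0.025·426 = 117.15; supply price = 90 + 0.035·426 = 104.91.
Δq = 630 − 426 = 204; wedge = 117.15 − 104.91 = 12.24.
Welfare loss = ½ × 204 × 12.24 = 1248.48.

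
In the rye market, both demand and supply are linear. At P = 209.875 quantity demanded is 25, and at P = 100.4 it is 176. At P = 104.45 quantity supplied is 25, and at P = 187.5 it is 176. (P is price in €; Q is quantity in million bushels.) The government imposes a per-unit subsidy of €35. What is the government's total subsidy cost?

€4729.80 million

Demand slope = (100.4 − 209.875)/(176 − 25) = −0.725, so P = 228 − 0.725Q.
Supply slope = (187.5 − 104.45)/(176 − 25) = 0.55, so P = 90.7 + 0.55Q.
Competitive equilibrium: 228 − 0.725Q = 90.7 + 0.55Q → Q* = 107.68627, P* = 149.92745.
The subsidy lowers effective supply by 35: P = 55.7 + 0.55Q.
New quantity: 228 − 0.725Q = 55.7 + 0.55Q → Q' = 135.13725.
Total subsidy cost = 35 × 135.13725 = €4729.80 million.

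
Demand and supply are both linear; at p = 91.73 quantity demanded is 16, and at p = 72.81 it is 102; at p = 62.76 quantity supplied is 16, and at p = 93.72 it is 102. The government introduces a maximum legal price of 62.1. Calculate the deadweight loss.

Demand slope = (72.81 − 91.73)/(102 − 16) = −0.22, so p = 95.25 − 0.22q.
Supply slope = (93.72 − 62.76)/(102 − 16) = 0.36, so p = 57 + 0.36q.
Competitive equilibrium: 95.25 − 0.22q = 57 + 0.36q → q* = 65.9483, p* = 80.7414.
At the ceiling p = 62.1, quantity supplied = (62.1 − 57)/0.36 = 14.1667.
Willingness to pay at q' = 14.1667: 95.25 − 0.22·14.1667 = 92.1333.
Δq = 65.9483 − 14.1667 = 51.7816; wedge = 92.1333 − 62.1 = 30.0333.
The triangle = ½ × 51.7816 × 30.0333 = 777.59.

777.59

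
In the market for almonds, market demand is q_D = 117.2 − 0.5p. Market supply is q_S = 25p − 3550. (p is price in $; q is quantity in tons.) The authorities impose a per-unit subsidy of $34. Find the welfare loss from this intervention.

In inverse form: demand p = 234.4 − 2q, supply p = 142 + 0.04q.
Competitive equilibrium: 234.4 − 2q = 142 + 0.04q → q* = 45.2941, p* = 143.8118.
The subsidy lowers effective supply by 34: p = 108 + 0.04q.
New quantity: 234.4 − 2q = 108 + 0.04q → q' = 61.9608.
Overproduction Δq = 61.9608 − 45.2941 = 16.6667; wedge = subsidy = 34.
DWL = ½ × 16.6667 × 34 = $283.33.

$283.33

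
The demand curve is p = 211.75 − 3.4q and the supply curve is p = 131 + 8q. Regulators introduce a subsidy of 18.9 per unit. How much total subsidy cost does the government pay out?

165.21

Competitive equilibrium: 211.75 − 3.4q = 131 + 8q → q* = 7.0833, p* = 187.6667.
The subsidy lowers effective supply by 18.9: p = 112.1 + 8q.
New quantity: 211.75 − 3.4q = 112.1 + 8q → q' = 8.7412.
Total subsidy cost = 18.9 × 8.7412 = 165.21.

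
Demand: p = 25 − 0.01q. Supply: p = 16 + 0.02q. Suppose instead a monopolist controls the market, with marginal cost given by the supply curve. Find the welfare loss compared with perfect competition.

84.375

Competitive equilibrium: 25 − 0.01q = 16 + 0.02q → q* = 300, p* = 22.
Marginal revenue: MR = 25 − 0.02q. Set MR = MC: 25 − 0.02q = 16 + 0.02q → q_m = 225.
Price p_m = 25 − 0.01·225 = 22.75; MC(q_m) = 16 + 0.02·225 = 20.5.
Competitive q* = 300, so Δq = 75; wedge = 22.75 − 20.5 = 2.25.
The triangle = ½ × 75 × 2.25 = 84.375.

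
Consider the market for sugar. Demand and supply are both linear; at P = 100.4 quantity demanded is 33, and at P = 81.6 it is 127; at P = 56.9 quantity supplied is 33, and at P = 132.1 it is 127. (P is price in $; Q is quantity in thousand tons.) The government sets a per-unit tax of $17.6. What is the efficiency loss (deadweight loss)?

$154.88 thousand

Demand slope = (81.6 − 100.4)/(127 − 33) = −0.2, so P = 107 − 0.2Q.
Supply slope = (132.1 − 56.9)/(127 − 33) = 0.8, so P = 30.5 + 0.8Q.
Competitive equilibrium: 107 − 0.2Q = 30.5 + 0.8Q → Q* = 76.5, P* = 91.7.
With the tax, the buyer price exceeds the seller price by 17.6: (107 − 0.2Q) − (30.5 + 0.8Q) = 17.6 → Q' = 58.9.
ΔQ = 76.5 − 58.9 = 17.6; the wedge equals the tax, 17.6.
The triangle = ½ × 17.6 × 17.6 = $154.88 thousand.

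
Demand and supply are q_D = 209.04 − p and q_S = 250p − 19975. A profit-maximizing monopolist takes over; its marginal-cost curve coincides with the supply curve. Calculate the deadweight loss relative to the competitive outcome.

In inverse form: demand p = 209.04 − q, supply p = 79.9 + 0.004q.
Competitive equilibrium: 209.04 − q = 79.9 + 0.004q → q* = 128.6255, p* = 80.4145.
Marginal revenue: MR = 209.04 − 2q. Set MR = MC: 209.04 − 2q = 79.9 + 0.004q → q_m = 64.4411.
Price p_m = 209.04 − 1·64.4411 = 144.5989; MC(q_m) = 79.9 + 0.004·64.4411 = 80.1578.
Competitive q* = 128.6255, so Δq = 64.1844; wedge = 144.5989 − 80.1578 = 64.4411.
Deadweight loss = ½ × 64.1844 × 64.4411 = 2068.06.

2068.06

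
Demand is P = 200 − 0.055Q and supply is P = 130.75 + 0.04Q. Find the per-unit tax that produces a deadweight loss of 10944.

Competitive equilibrium: 200 − 0.055Q = 130.75 + 0.04Q → Q* = 728.9474, P* = 159.9079.
A tax t gives ΔQ = t/0.095 and wedge t, so DWL = t²/0.19.
t²/0.19 = 10944 → t² = 2079.36 → t = 45.6.

45.6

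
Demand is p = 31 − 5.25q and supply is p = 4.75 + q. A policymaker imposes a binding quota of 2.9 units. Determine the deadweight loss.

5.28

Competitive equilibrium: 31 − 5.25q = 4.75 + q → q* = 4.2, p* = 8.95.
At q = 2.9: demand price = 31 − 5.25·2.9 = 15.775; supply price = 4.75 + 1·2.9 = 7.65.
Δq = 4.2 − 2.9 = 1.3; wedge = 15.775 − 7.65 = 8.125.
DWL = ½ × 1.3 × 8.125 = 5.28.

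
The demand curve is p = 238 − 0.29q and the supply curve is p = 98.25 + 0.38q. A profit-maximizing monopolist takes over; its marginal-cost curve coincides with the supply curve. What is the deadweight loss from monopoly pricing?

1330

Competitive equilibrium: 238 − 0.29q = 98.25 + 0.38q → q* = 208.5821, p* = 177.5112.
Marginal revenue: MR = 238 − 0.58q. Set MR = MC: 238 − 0.58q = 98.25 + 0.38q → q_m = 145.5729.
Price p_m = 238 − 0.29·145.5729 = 195.7839; MC(q_m) = 98.25 + 0.38·145.5729 = 153.5677.
Competitive q* = 208.5821, so Δq = 63.0092; wedge = 195.7839 − 153.5677 = 42.2162.
DWL = ½ × 63.0092 × 42.2162 = 1330.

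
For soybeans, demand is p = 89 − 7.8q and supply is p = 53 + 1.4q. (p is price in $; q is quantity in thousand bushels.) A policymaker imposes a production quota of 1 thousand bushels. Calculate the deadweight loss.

$39.03 thousand

Competitive equilibrium: 89 − 7.8q = 53 + 1.4q → q* = 3.913, p* = 58.4783.
At q = 1: demand price = 89 − 7.8·1 = 81.2; supply price = 53 + 1.4·1 = 54.4.
Δq = 3.913 − 1 = 2.913; wedge = 81.2 − 54.4 = 26.8.
Welfare loss = ½ × 2.913 × 26.8 = $39.03 thousand.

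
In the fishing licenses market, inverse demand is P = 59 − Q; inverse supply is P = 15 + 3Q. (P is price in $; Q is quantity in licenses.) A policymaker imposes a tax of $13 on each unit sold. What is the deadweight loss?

$21.125

Competitive equilibrium: 59 − Q = 15 + 3Q → Q* = 11, P* = 48.
With the tax, the buyer price exceeds the seller price by 13: (59 − Q) − (15 + 3Q) = 13 → Q' = 7.75.
ΔQ = 11 − 7.75 = 3.25; the wedge equals the tax, 13.
Deadweight loss = ½ × 3.25 × 13 = $21.125.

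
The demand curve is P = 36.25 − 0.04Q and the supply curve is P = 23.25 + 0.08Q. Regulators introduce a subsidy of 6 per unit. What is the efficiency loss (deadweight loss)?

150

Competitive equilibrium: 36.25 − 0.04Q = 23.25 + 0.08Q → Q* = 108.3333, P* = 31.9167.
The subsidy lowers effective supply by 6: P = 17.25 + 0.08Q.
New quantity: 36.25 − 0.04Q = 17.25 + 0.08Q → Q' = 158.3333.
Overproduction ΔQ = 158.3333 − 108.3333 = 50; wedge = subsidy = 6.
Deadweight loss = ½ × 50 × 6 = 150.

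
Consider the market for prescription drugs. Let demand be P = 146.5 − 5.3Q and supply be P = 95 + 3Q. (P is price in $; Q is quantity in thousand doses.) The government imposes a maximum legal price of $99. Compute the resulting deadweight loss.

Competitive equilibrium: 146.5 − 5.3Q = 95 + 3Q → Q* = 6.2048, P* = 113.6145.
At the ceiling P = 99, quantity supplied = (99 − 95)/3 = 1.3333.
Willingness to pay at Q' = 1.3333: 146.5 − 5.3·1.3333 = 139.4335.
ΔQ = 6.2048 − 1.3333 = 4.8715; wedge = 139.4335 − 99 = 40.4335.
DWL = ½ × 4.8715 × 40.4335 = $98.49 thousand.

$98.49 thousand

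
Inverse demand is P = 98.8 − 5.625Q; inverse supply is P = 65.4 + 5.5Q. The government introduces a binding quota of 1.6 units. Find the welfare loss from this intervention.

Competitive equilibrium: 98.8 − 5.625Q = 65.4 + 5.5Q → Q* = 3.0022, P* = 81.9124.
At Q = 1.6: demand price = 98.8 − 5.625·1.6 = 89.8; supply price = 65.4 + 5.5·1.6 = 74.2.
ΔQ = 3.0022 − 1.6 = 1.4022; wedge = 89.8 − 74.2 = 15.6.
Deadweight loss = ½ × 1.4022 × 15.6 = 10.94.

10.94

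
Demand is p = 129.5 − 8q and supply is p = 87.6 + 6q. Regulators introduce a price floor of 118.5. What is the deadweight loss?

Competitive equilibrium: 129.5 − 8q = 87.6 + 6q → q* = 2.9929, p* = 105.5571.
At the floor p = 118.5, quantity demanded = (129.5 − 118.5)/8 = 1.375.
Sellers' marginal cost at q' = 1.375: 87.6 + 6·1.375 = 95.85.
Δq = 2.9929 − 1.375 = 1.6179; wedge = 118.5 − 95.85 = 22.65.
Deadweight loss = ½ × 1.6179 × 22.65 = 18.32.

18.32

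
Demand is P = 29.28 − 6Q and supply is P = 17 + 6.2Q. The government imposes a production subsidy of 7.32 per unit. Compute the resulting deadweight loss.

2.196

Competitive equilibrium: 29.28 − 6Q = 17 + 6.2Q → Q* = 1.0066, P* = 23.2407.
The subsidy lowers effective supply by 7.32: P = 9.68 + 6.2Q.
New quantity: 29.28 − 6Q = 9.68 + 6.2Q → Q' = 1.6066.
Overproduction ΔQ = 1.6066 − 1.0066 = 0.6; wedge = subsidy = 7.32.
The triangle = ½ × 0.6 × 7.32 = 2.196.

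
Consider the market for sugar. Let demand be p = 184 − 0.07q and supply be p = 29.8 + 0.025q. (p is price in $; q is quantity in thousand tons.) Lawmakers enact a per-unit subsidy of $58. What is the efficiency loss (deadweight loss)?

$17705.26 thousand

Competitive equilibrium: 184 − 0.07q = 29.8 + 0.025q → q* = 1623.1579, p* = 70.3789.
The subsidy lowers effective supply by 58: p = 0.025q − 28.2.
New quantity: 184 − 0.07q = 0.025q − 28.2 → q' = 2233.6842.
Overproduction Δq = 2233.6842 − 1623.1579 = 610.5263; wedge = subsidy = 58.
DWL = ½ × 610.5263 × 58 = $17705.26 thousand.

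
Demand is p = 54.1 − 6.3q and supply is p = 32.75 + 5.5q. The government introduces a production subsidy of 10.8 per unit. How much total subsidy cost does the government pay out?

29.43

Competitive equilibrium: 54.1 − 6.3q = 32.75 + 5.5q → q* = 1.8093, p* = 42.7013.
The subsidy lowers effective supply by 10.8: p = 21.95 + 5.5q.
New quantity: 54.1 − 6.3q = 21.95 + 5.5q → q' = 2.7246.
Total subsidy cost = 10.8 × 2.7246 = 29.43.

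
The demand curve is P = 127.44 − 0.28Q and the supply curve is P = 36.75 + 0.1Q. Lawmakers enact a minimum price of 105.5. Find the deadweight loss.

4882.30

Competitive equilibrium: 127.44 − 0.28Q = 36.75 + 0.1Q → Q* = 238.65789, P* = 60.61579.
At the floor P = 105.5, quantity demanded = (127.44 − 105.5)/0.28 = 78.35714.
Sellers' marginal cost at Q' = 78.35714: 36.75 + 0.1·78.35714 = 44.58571.
ΔQ = 238.65789 − 78.35714 = 160.30075; wedge = 105.5 − 44.58571 = 60.91429.
DWL = ½ × 160.30075 × 60.91429 = 4882.30.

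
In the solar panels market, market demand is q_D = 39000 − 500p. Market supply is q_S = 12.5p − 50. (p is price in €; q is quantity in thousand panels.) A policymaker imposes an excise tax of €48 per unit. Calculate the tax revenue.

€15219.51 thousand

In inverse form: demand p = 78 − 0.002q, supply p = 4 + 0.08q.
Competitive equilibrium: 78 − 0.002q = 4 + 0.08q → q* = 902.439, p* = 76.1951.
With the tax, the buyer price exceeds the seller price by 48: (78 − 0.002q) − (4 + 0.08q) = 48 → q' = 317.0732.
Tax revenue = 48 × 317.0732 = €15219.51 thousand.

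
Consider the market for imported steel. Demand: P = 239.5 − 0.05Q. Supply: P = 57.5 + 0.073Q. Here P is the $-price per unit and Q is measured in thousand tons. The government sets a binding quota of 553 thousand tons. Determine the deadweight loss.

$52811.66 thousand

Competitive equilibrium: 239.5 − 0.05Q = 57.5 + 0.073Q → Q* = 1479.6748, P* = 165.5163.
At Q = 553: demand price = 239.5 − 0.05·553 = 211.85; supply price = 57.5 + 0.073·553 = 97.869.
ΔQ = 1479.6748 − 553 = 926.6748; wedge = 211.85 − 97.869 = 113.981.
DWL = ½ × 926.6748 × 113.981 = $52811.66 thousand.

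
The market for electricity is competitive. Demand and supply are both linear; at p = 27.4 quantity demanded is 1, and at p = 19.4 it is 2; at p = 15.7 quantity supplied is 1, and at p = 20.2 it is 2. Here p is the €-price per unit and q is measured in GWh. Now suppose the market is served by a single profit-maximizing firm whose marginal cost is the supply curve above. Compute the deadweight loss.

€3.57

Demand slope = (19.4 − 27.4)/(2 − 1) = −8, so p = 35.4 − 8q.
Supply slope = (20.2 − 15.7)/(2 − 1) = 4.5, so p = 11.2 + 4.5q.
Competitive equilibrium: 35.4 − 8q = 11.2 + 4.5q → q* = 1.936, p* = 19.912.
Marginal revenue: MR = 35.4 − 16q. Set MR = MC: 35.4 − 16q = 11.2 + 4.5q → q_m = 1.1805.
Price p_m = 35.4 − 8·1.1805 = 25.956; MC(q_m) = 11.2 + 4.5·1.1805 = 16.5123.
Competitive q* = 1.936, so Δq = 0.7555; wedge = 25.956 − 16.5123 = 9.4437.
DWL = ½ × 0.7555 × 9.4437 = €3.57.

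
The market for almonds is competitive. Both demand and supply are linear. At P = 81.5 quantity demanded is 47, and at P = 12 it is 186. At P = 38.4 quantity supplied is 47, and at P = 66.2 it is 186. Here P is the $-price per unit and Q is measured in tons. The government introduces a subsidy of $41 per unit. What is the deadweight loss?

$1200.71

Demand slope = (12 − 81.5)/(186 − 47) = −0.5, so P = 105 − 0.5Q.
Supply slope = (66.2 − 38.4)/(186 − 47) = 0.2, so P = 29 + 0.2Q.
Competitive equilibrium: 105 − 0.5Q = 29 + 0.2Q → Q* = 108.57143, P* = 50.71429.
The subsidy lowers effective supply by 41: P = 0.2Q − 12.
New quantity: 105 − 0.5Q = 0.2Q − 12 → Q' = 167.14286.
Overproduction ΔQ = 167.14286 − 108.57143 = 58.57143; wedge = subsidy = 41.
Deadweight loss = ½ × 58.57143 × 41 = $1200.71.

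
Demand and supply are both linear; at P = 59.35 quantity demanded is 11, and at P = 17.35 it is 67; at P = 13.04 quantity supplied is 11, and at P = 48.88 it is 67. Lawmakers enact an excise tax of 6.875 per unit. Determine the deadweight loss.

Demand slope = (17.35 − 59.35)/(67 − 11) = −0.75, so P = 67.6 − 0.75Q.
Supply slope = (48.88 − 13.04)/(67 − 11) = 0.64, so P = 6 + 0.64Q.
Competitive equilibrium: 67.6 − 0.75Q = 6 + 0.64Q → Q* = 44.3165, P* = 34.3626.
With the tax, the buyer price exceeds the seller price by 6.875: (67.6 − 0.75Q) − (6 + 0.64Q) = 6.875 → Q' = 39.3705.
ΔQ = 44.3165 − 39.3705 = 4.946; the wedge equals the tax, 6.875.
The triangle = ½ × 4.946 × 6.875 = 17.

17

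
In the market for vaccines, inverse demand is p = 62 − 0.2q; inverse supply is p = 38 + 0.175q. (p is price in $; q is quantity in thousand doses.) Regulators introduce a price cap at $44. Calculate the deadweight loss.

$165.55 thousand

Competitive equilibrium: 62 − 0.2q = 38 + 0.175q → q* = 64, p* = 49.2.
At the ceiling p = 44, quantity supplied = (44 − 38)/0.175 = 34.2857.
Willingness to pay at q' = 34.2857: 62 − 0.2·34.2857 = 55.1429.
Δq = 64 − 34.2857 = 29.7143; wedge = 55.1429 − 44 = 11.1429.
Welfare loss = ½ × 29.7143 × 11.1429 = $165.55 thousand.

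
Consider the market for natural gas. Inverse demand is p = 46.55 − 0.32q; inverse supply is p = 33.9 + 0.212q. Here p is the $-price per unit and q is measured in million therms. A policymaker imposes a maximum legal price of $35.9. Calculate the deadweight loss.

$54.73 million

Competitive equilibrium: 46.55 − 0.32q = 33.9 + 0.212q → q* = 23.7782, p* = 38.941.
At the ceiling p = 35.9, quantity supplied = (35.9 − 33.9)/0.212 = 9.434.
Willingness to pay at q' = 9.434: 46.55 − 0.32·9.434 = 43.5311.
Δq = 23.7782 − 9.434 = 14.3442; wedge = 43.5311 − 35.9 = 7.6311.
Deadweight loss = ½ × 14.3442 × 7.6311 = $54.73 million.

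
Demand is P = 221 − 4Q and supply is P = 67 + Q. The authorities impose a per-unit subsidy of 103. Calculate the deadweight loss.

1060.90

Competitive equilibrium: 221 − 4Q = 67 + Q → Q* = 30.8, P* = 97.8.
The subsidy lowers effective supply by 103: P = Q − 36.
New quantity: 221 − 4Q = Q − 36 → Q' = 51.4.
Overproduction ΔQ = 51.4 − 30.8 = 20.6; wedge = subsidy = 103.
Welfare loss = ½ × 20.6 × 103 = 1060.90.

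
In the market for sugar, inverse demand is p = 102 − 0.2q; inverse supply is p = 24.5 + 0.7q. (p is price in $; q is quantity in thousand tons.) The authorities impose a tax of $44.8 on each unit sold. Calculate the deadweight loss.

$1115.02 thousand

Competitive equilibrium: 102 − 0.2q = 24.5 + 0.7q → q* = 86.1111, p* = 84.7778.
With the tax, the buyer price exceeds the seller price by 44.8: (102 − 0.2q) − (24.5 + 0.7q) = 44.8 → q' = 36.3333.
Δq = 86.1111 − 36.3333 = 49.7778; the wedge equals the tax, 44.8.
Welfare loss = ½ × 49.7778 × 44.8 = $1115.02 thousand.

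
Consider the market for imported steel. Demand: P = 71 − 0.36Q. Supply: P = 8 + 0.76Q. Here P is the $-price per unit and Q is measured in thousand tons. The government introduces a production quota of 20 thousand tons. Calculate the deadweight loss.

Competitive equilibrium: 71 − 0.36Q = 8 + 0.76Q → Q* = 56.25, P* = 50.75.
At Q = 20: demand price = 71 − 0.36·20 = 63.8; supply price = 8 + 0.76·20 = 23.2.
ΔQ = 56.25 − 20 = 36.25; wedge = 63.8 − 23.2 = 40.6.
DWL = ½ × 36.25 × 40.6 = $735.875 thousand.

$735.875 thousand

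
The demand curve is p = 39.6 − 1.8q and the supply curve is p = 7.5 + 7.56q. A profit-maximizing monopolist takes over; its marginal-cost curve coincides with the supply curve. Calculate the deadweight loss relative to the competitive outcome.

1.43

Competitive equilibrium: 39.6 − 1.8q = 7.5 + 7.56q → q* = 3.4295, p* = 33.4269.
Marginal revenue: MR = 39.6 − 3.6q. Set MR = MC: 39.6 − 3.6q = 7.5 + 7.56q → q_m = 2.8763.
Price p_m = 39.6 − 1.8·2.8763 = 34.4227; MC(q_m) = 7.5 + 7.56·2.8763 = 29.2448.
Competitive q* = 3.4295, so Δq = 0.5532; wedge = 34.4227 − 29.2448 = 5.1779.
The triangle = ½ × 0.5532 × 5.1779 = 1.43.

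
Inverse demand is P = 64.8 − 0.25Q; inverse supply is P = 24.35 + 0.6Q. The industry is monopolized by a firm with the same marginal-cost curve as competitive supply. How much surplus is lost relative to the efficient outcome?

49.71

Competitive equilibrium: 64.8 − 0.25Q = 24.35 + 0.6Q → Q* = 47.5882, P* = 52.9029.
Marginal revenue: MR = 64.8 − 0.5Q. Set MR = MC: 64.8 − 0.5Q = 24.35 + 0.6Q → Q_m = 36.7727.
Price P_m = 64.8 − 0.25·36.7727 = 55.6068; MC(Q_m) = 24.35 + 0.6·36.7727 = 46.4136.
Competitive Q* = 47.5882, so ΔQ = 10.8155; wedge = 55.6068 − 46.4136 = 9.1932.
DWL = ½ × 10.8155 × 9.1932 = 49.71.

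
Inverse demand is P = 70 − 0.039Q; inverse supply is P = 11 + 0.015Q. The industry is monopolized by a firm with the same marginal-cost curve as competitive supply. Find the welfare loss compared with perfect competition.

5668.18

Competitive equilibrium: 70 − 0.039Q = 11 + 0.015Q → Q* = 1092.59259, P* = 27.38889.
Marginal revenue: MR = 70 − 0.078Q. Set MR = MC: 70 − 0.078Q = 11 + 0.015Q → Q_m = 634.4086.
Price P_m = 70 − 0.039·634.4086 = 45.25806; MC(Q_m) = 11 + 0.015·634.4086 = 20.51613.
Competitive Q* = 1092.59259, so ΔQ = 458.18399; wedge = 45.25806 − 20.51613 = 24.74193.
Deadweight loss = ½ × 458.18399 × 24.74193 = 5668.18.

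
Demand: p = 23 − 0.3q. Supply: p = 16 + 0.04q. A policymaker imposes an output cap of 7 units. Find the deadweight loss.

31.39

Competitive equilibrium: 23 − 0.3q = 16 + 0.04q → q* = 20.5882, p* = 16.8235.
At q = 7: demand price = 23 − 0.3·7 = 20.9; supply price = 16 + 0.04·7 = 16.28.
Δq = 20.5882 − 7 = 13.5882; wedge = 20.9 − 16.28 = 4.62.
Deadweight loss = ½ × 13.5882 × 4.62 = 31.39.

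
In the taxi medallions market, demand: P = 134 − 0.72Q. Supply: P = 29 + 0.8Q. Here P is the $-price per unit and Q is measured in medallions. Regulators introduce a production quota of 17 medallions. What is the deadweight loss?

$2061.28

Competitive equilibrium: 134 − 0.72Q = 29 + 0.8Q → Q* = 69.0789, P* = 84.2632.
At Q = 17: demand price = 134 − 0.72·17 = 121.76; supply price = 29 + 0.8·17 = 42.6.
ΔQ = 69.0789 − 17 = 52.0789; wedge = 121.76 − 42.6 = 79.16.
The triangle = ½ × 52.0789 × 79.16 = $2061.28.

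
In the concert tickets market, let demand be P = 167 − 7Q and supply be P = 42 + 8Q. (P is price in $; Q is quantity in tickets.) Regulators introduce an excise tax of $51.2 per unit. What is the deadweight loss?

$87.38

Competitive equilibrium: 167 − 7Q = 42 + 8Q → Q* = 8.3333, P* = 108.6667.
With the tax, the buyer price exceeds the seller price by 51.2: (167 − 7Q) − (42 + 8Q) = 51.2 → Q' = 4.92.
ΔQ = 8.3333 − 4.92 = 3.4133; the wedge equals the tax, 51.2.
The triangle = ½ × 3.4133 × 51.2 = $87.38.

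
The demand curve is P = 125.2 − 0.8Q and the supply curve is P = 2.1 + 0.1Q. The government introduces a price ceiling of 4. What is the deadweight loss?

Competitive equilibrium: 125.2 − 0.8Q = 2.1 + 0.1Q → Q* = 136.7778, P* = 15.7778.
At the ceiling P = 4, quantity supplied = (4 − 2.1)/0.1 = 19.
Willingness to pay at Q' = 19: 125.2 − 0.8·19 = 110.
ΔQ = 136.7778 − 19 = 117.7778; wedge = 110 − 4 = 106.
DWL = ½ × 117.7778 × 106 = 6242.22.

6242.22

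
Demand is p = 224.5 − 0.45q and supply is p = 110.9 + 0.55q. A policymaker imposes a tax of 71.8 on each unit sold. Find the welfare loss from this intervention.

Competitive equilibrium: 224.5 − 0.45q = 110.9 + 0.55q → q* = 113.6, p* = 173.38.
With the tax, the buyer price exceeds the seller price by 71.8: (224.5 − 0.45q) − (110.9 + 0.55q) = 71.8 → q' = 41.8.
Δq = 113.6 − 41.8 = 71.8; the wedge equals the tax, 71.8.
Welfare loss = ½ × 71.8 × 71.8 = 2577.62.

2577.62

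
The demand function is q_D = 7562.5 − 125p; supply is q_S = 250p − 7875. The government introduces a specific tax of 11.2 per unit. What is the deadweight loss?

5226.67

In inverse form: demand p = 60.5 − 0.008q, supply p = 31.5 + 0.004q.
Competitive equilibrium: 60.5 − 0.008q = 31.5 + 0.004q → q* = 2416.6667, p* = 41.1667.
With the tax, the buyer price exceeds the seller price by 11.2: (60.5 − 0.008q) − (31.5 + 0.004q) = 11.2 → q' = 1483.3333.
Δq = 2416.6667 − 1483.3333 = 933.3334; the wedge equals the tax, 11.2.
The triangle = ½ × 933.3334 × 11.2 = 5226.67.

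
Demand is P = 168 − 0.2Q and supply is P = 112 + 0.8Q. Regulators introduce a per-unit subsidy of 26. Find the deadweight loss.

Competitive equilibrium: 168 − 0.2Q = 112 + 0.8Q → Q* = 56, P* = 156.8.
The subsidy lowers effective supply by 26: P = 86 + 0.8Q.
New quantity: 168 − 0.2Q = 86 + 0.8Q → Q' = 82.
Overproduction ΔQ = 82 − 56 = 26; wedge = subsidy = 26.
DWL = ½ × 26 × 26 = 338.

338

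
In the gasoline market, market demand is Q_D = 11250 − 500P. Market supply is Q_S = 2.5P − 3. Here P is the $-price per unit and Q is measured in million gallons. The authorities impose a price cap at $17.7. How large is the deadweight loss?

In inverse form: demand P = 22.5 − 0.002Q, supply P = 1.2 + 0.4Q.
Competitive equilibrium: 22.5 − 0.002Q = 1.2 + 0.4Q → Q* = 52.9851, P* = 22.394.
At the ceiling P = 17.7, quantity supplied = (17.7 − 1.2)/0.4 = 41.25.
Willingness to pay at Q' = 41.25: 22.5 − 0.002·41.25 = 22.4175.
ΔQ = 52.9851 − 41.25 = 11.7351; wedge = 22.4175 − 17.7 = 4.7175.
Welfare loss = ½ × 11.7351 × 4.7175 = $27.68 million.

$27.68 million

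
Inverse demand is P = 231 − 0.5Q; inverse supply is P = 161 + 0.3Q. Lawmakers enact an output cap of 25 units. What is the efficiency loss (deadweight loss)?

1562.50

Competitive equilibrium: 231 − 0.5Q = 161 + 0.3Q → Q* = 87.5, P* = 187.25.
At Q = 25: demand price = 231 − 0.5·25 = 218.5; supply price = 161 + 0.3·25 = 168.5.
ΔQ = 87.5 − 25 = 62.5; wedge = 218.5 − 168.5 = 50.
The triangle = ½ × 62.5 × 50 = 1562.50.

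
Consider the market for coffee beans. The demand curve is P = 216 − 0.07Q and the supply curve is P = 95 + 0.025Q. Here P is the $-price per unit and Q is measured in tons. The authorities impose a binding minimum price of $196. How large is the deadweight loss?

Competitive equilibrium: 216 − 0.07Q = 95 + 0.025Q → Q* = 1273.68421, P* = 126.84211.
At the floor P = 196, quantity demanded = (216 − 196)/0.07 = 285.71429.
Sellers' marginal cost at Q' = 285.71429: 95 + 0.025·285.71429 = 102.14286.
ΔQ = 1273.68421 − 285.71429 = 987.96992; wedge = 196 − 102.14286 = 93.85714.
The triangle = ½ × 987.96992 × 93.85714 = $46364.02.

$46364.02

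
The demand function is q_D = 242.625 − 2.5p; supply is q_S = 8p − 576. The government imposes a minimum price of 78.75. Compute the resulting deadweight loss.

1.01

In inverse form: demand p = 97.05 − 0.4q, supply p = 72 + 0.125q.
Competitive equilibrium: 97.05 − 0.4q = 72 + 0.125q → q* = 47.7143, p* = 77.9643.
At the floor p = 78.75, quantity demanded = (97.05 − 78.75)/0.4 = 45.75.
Sellers' marginal cost at q' = 45.75: 72 + 0.125·45.75 = 77.7188.
Δq = 47.7143 − 45.75 = 1.9643; wedge = 78.75 − 77.7188 = 1.0312.
Deadweight loss = ½ × 1.9643 × 1.0312 = 1.01.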